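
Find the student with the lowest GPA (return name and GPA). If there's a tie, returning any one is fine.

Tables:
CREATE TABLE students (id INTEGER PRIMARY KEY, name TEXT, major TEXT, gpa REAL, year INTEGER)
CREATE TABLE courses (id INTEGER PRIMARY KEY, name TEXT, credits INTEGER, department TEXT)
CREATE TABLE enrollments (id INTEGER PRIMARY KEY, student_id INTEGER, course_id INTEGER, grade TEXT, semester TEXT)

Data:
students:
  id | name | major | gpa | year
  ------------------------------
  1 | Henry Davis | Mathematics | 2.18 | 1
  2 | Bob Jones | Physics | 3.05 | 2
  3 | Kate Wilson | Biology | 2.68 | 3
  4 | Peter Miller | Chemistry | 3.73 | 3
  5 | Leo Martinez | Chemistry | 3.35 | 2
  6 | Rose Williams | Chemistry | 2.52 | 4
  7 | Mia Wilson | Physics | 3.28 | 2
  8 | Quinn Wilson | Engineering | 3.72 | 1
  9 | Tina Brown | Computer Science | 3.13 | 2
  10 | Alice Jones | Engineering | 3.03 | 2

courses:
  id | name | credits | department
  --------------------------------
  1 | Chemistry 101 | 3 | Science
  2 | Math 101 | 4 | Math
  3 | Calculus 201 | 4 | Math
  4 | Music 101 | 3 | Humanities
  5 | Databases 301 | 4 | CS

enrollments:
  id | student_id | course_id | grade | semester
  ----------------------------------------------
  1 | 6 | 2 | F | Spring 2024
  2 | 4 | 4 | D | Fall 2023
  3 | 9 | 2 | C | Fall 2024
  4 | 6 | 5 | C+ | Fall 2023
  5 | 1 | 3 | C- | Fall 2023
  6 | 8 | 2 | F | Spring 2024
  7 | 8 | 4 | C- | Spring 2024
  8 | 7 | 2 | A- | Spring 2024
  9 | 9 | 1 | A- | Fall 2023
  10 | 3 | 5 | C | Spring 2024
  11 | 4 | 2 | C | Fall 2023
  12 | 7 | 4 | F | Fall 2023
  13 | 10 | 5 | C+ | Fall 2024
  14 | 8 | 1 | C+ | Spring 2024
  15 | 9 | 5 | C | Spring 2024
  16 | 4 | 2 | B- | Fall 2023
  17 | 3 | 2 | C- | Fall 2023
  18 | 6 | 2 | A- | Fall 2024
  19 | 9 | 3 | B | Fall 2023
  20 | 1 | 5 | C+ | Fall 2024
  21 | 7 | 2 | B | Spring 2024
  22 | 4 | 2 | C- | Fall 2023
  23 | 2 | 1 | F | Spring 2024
SELECT name, gpa FROM students ORDER BY gpa ASC LIMIT 1

Execution result:
name | gpa
Henry Davis | 2.18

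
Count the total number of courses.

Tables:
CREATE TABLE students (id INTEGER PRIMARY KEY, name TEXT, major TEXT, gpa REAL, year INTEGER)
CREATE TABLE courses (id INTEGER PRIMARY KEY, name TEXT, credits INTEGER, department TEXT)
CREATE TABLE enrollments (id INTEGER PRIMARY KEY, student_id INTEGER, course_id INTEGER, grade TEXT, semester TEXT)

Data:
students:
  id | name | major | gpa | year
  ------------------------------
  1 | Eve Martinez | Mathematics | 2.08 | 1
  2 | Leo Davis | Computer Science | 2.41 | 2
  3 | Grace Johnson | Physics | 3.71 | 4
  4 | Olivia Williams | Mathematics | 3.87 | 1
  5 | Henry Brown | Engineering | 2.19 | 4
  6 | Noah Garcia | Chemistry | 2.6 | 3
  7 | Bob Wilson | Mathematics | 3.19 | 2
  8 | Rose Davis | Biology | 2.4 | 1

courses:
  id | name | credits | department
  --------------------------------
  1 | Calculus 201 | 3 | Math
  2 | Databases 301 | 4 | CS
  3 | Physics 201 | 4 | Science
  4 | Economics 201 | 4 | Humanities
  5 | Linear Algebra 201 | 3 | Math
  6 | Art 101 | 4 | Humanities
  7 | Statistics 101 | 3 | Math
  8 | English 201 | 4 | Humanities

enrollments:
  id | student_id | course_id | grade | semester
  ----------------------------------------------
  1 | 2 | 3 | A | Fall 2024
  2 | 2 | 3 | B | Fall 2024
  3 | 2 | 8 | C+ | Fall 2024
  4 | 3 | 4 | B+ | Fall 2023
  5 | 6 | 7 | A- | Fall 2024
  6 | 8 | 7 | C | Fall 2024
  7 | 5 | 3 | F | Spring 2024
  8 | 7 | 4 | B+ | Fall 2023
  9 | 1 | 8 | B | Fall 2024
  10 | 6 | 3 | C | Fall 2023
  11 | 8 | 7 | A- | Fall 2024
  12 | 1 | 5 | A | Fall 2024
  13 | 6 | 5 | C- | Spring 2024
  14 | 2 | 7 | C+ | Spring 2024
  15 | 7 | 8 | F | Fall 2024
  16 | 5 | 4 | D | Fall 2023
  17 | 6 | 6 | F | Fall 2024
SELECT COUNT(*) FROM courses

Execution result:
8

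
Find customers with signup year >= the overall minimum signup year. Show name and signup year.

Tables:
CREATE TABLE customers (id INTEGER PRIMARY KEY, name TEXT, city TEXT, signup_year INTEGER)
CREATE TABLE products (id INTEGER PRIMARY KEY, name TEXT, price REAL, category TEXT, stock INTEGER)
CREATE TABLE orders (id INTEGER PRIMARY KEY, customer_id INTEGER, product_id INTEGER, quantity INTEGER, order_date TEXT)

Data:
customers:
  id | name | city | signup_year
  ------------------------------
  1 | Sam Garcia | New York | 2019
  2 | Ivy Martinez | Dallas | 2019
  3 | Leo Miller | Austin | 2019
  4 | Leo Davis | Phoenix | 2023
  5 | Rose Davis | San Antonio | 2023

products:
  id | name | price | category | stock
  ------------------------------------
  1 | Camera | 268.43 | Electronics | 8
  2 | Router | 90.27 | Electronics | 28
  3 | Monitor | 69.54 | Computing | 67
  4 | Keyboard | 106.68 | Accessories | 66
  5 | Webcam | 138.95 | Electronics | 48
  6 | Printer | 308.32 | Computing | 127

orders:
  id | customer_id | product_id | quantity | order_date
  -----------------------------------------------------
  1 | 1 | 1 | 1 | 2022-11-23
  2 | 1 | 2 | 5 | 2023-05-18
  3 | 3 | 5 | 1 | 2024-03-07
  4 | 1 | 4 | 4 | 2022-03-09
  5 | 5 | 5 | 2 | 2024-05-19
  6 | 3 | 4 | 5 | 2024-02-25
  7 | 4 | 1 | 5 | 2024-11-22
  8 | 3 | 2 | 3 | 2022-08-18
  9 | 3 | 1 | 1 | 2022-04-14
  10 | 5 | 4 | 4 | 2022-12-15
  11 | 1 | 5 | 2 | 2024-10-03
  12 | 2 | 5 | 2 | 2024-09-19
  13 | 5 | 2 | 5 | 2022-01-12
SELECT name, signup_year FROM customers WHERE signup_year >= (SELECT MIN(signup_year) FROM customers)

Execution result:
name | signup_year
Sam Garcia | 2019
Ivy Martinez | 2019
Leo Miller | 2019
Leo Davis | 2023
Rose Davis | 2023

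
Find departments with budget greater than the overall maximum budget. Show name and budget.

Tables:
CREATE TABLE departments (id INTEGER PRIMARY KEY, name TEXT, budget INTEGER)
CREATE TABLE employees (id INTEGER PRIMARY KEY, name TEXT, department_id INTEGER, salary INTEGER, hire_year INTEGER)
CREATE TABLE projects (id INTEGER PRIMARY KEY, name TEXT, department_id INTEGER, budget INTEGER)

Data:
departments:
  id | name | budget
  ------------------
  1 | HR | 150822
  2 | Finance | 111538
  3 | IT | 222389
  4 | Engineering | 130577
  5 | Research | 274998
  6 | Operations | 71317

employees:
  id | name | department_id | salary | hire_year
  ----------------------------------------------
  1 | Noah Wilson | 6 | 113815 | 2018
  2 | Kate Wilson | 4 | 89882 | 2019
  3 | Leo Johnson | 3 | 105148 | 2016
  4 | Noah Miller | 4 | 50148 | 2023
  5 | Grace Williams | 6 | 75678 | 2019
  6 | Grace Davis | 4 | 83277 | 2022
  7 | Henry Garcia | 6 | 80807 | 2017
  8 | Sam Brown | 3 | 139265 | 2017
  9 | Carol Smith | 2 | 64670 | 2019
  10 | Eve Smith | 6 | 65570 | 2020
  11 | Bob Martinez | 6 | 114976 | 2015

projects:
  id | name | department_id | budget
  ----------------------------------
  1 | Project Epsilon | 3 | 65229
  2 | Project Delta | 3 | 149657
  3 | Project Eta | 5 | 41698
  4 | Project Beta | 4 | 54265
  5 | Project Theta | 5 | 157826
SELECT name, budget FROM departments WHERE budget > (SELECT MAX(budget) FROM departments)

Execution result:
(no rows)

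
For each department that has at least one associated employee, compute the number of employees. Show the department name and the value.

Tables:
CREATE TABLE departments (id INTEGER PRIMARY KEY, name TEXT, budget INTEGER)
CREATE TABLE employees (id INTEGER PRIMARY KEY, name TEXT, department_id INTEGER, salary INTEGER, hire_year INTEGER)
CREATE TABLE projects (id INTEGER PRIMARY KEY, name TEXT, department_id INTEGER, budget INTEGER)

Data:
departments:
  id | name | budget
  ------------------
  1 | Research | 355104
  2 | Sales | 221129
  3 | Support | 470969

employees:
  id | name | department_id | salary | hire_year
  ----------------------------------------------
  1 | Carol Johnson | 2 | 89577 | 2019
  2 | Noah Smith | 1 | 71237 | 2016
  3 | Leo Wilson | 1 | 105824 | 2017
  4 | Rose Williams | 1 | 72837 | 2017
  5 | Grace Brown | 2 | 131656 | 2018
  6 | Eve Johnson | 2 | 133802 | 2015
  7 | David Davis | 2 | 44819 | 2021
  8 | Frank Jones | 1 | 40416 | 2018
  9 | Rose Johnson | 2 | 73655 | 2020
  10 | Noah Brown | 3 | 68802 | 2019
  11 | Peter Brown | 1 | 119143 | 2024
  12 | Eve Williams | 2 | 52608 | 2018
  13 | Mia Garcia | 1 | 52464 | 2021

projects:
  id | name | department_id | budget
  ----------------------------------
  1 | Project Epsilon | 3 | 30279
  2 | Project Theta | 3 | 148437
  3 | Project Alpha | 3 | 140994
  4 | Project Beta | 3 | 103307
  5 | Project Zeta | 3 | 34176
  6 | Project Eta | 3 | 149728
SELECT p.name, COUNT(*) AS n FROM employees c JOIN departments p ON c.department_id = p.id GROUP BY p.id, p.name

Execution result:
name | n
Research | 6
Sales | 6
Support | 1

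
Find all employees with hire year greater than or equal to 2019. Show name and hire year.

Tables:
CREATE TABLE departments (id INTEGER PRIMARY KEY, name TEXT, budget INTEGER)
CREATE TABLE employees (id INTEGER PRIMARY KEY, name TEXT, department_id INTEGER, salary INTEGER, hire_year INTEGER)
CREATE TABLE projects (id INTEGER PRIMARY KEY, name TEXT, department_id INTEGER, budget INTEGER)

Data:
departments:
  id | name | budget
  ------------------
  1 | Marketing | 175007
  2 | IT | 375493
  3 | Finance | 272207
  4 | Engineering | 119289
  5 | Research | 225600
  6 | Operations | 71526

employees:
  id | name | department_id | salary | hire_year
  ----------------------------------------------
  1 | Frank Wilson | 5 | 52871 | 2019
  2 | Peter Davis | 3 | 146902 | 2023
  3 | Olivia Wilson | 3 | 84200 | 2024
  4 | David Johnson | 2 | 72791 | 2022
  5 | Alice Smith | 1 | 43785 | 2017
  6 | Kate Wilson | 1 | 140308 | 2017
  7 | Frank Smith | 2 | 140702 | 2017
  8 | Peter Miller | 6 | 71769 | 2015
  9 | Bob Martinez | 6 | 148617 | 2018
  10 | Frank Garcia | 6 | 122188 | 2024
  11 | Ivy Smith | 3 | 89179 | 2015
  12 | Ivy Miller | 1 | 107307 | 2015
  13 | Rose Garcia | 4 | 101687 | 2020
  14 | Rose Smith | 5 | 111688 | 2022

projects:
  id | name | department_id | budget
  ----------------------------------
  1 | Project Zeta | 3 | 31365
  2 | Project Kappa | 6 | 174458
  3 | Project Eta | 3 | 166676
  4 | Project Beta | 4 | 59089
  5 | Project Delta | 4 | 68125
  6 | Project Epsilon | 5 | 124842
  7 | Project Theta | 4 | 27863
SELECT name, hire_year FROM employees WHERE hire_year >= 2019

Execution result:
name | hire_year
Frank Wilson | 2019
Peter Davis | 2023
Olivia Wilson | 2024
David Johnson | 2022
Frank Garcia | 2024
Rose Garcia | 2020
Rose Smith | 2022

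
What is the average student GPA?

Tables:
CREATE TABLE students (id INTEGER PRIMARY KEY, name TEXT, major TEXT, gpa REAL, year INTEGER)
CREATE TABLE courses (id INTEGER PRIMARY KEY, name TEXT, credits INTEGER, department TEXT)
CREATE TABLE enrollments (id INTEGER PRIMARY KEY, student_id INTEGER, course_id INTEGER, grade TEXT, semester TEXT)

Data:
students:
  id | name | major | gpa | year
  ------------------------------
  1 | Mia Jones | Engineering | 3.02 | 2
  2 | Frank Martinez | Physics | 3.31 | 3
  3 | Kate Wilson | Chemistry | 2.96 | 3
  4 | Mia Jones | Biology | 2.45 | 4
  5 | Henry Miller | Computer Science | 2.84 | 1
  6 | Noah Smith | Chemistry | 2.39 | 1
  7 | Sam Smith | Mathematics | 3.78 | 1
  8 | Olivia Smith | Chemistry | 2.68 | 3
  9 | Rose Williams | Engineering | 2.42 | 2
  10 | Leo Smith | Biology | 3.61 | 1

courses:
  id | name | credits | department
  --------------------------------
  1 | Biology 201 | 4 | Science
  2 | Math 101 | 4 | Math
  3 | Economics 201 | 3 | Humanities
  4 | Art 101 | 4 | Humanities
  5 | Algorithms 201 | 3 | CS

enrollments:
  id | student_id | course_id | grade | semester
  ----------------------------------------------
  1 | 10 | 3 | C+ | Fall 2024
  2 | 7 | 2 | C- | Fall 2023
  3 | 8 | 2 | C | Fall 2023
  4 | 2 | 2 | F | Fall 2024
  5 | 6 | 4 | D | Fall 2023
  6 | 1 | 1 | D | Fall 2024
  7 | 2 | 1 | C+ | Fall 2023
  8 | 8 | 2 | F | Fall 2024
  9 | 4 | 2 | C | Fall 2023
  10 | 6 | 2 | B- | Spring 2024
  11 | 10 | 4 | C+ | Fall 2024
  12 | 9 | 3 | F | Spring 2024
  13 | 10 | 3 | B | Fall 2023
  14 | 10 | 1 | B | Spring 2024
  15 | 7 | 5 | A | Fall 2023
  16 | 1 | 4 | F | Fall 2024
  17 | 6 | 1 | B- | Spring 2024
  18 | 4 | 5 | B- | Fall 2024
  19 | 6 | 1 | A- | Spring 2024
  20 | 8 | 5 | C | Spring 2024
SELECT AVG(gpa) FROM students

Execution result:
2.95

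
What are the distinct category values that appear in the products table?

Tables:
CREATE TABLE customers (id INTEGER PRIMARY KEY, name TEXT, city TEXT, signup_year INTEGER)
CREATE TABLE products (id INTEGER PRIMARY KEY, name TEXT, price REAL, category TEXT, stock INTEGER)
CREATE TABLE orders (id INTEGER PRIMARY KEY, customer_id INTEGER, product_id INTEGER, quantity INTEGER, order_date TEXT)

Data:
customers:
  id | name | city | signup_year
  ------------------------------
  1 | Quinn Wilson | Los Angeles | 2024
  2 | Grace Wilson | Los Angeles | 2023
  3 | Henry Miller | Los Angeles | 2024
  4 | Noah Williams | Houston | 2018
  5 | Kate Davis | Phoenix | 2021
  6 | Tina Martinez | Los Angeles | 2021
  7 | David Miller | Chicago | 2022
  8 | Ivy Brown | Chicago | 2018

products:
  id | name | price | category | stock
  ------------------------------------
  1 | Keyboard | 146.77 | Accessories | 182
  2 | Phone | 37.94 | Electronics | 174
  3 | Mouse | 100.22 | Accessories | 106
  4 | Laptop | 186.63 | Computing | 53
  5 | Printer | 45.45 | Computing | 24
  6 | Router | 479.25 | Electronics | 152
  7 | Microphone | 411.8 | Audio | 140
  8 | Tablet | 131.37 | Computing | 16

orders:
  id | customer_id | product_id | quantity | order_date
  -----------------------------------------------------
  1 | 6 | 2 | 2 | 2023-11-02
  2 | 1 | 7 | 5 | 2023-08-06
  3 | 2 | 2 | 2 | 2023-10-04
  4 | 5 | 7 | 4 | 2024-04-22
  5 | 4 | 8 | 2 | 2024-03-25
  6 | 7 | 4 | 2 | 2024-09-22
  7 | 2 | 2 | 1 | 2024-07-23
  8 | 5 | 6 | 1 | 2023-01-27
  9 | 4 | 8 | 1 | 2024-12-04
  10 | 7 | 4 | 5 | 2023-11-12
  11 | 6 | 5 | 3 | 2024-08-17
SELECT DISTINCT category FROM products

Execution result:
category
Accessories
Electronics
Computing
Audio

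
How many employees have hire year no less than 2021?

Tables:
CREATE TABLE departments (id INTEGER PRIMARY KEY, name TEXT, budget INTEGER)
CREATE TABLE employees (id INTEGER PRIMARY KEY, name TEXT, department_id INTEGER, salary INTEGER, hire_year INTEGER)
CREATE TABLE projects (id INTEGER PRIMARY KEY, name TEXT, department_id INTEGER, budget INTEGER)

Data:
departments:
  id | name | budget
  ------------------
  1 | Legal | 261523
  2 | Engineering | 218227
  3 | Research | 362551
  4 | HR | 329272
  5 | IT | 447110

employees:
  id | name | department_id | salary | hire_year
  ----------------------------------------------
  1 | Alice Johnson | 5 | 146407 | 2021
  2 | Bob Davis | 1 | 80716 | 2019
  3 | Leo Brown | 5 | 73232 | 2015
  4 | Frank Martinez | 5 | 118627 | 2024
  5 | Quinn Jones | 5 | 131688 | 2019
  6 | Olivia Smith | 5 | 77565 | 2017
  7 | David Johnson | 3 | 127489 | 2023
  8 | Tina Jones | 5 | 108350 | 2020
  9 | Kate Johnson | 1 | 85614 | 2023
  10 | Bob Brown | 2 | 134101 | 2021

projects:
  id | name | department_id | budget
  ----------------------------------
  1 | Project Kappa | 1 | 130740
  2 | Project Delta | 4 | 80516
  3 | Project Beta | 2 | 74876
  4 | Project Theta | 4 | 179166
SELECT COUNT(*) FROM employees WHERE hire_year >= 2021

Execution result:
5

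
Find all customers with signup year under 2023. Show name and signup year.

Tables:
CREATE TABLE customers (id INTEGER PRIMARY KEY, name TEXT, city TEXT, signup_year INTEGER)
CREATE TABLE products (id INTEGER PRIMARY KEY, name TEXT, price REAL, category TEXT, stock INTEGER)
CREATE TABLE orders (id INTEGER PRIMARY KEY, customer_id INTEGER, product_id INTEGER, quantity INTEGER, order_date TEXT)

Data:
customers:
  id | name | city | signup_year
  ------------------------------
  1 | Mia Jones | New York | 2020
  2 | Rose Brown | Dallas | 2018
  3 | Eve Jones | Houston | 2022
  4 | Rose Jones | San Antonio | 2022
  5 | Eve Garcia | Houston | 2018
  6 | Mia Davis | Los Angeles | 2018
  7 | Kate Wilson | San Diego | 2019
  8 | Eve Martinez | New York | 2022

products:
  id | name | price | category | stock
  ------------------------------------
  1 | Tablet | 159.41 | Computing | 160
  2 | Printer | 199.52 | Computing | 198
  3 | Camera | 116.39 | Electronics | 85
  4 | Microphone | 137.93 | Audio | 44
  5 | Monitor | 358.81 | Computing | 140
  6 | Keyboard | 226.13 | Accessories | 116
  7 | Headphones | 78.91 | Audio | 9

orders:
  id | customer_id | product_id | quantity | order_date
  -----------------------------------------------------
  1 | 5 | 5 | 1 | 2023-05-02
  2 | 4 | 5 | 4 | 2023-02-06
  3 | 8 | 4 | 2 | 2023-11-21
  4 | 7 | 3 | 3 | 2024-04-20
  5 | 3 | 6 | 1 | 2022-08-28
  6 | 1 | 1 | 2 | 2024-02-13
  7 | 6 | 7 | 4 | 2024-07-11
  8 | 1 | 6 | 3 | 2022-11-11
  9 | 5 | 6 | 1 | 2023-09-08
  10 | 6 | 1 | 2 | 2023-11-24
SELECT name, signup_year FROM customers WHERE signup_year < 2023

Execution result:
name | signup_year
Mia Jones | 2020
Rose Brown | 2018
Eve Jones | 2022
Rose Jones | 2022
Eve Garcia | 2018
Mia Davis | 2018
Kate Wilson | 2019
Eve Martinez | 2022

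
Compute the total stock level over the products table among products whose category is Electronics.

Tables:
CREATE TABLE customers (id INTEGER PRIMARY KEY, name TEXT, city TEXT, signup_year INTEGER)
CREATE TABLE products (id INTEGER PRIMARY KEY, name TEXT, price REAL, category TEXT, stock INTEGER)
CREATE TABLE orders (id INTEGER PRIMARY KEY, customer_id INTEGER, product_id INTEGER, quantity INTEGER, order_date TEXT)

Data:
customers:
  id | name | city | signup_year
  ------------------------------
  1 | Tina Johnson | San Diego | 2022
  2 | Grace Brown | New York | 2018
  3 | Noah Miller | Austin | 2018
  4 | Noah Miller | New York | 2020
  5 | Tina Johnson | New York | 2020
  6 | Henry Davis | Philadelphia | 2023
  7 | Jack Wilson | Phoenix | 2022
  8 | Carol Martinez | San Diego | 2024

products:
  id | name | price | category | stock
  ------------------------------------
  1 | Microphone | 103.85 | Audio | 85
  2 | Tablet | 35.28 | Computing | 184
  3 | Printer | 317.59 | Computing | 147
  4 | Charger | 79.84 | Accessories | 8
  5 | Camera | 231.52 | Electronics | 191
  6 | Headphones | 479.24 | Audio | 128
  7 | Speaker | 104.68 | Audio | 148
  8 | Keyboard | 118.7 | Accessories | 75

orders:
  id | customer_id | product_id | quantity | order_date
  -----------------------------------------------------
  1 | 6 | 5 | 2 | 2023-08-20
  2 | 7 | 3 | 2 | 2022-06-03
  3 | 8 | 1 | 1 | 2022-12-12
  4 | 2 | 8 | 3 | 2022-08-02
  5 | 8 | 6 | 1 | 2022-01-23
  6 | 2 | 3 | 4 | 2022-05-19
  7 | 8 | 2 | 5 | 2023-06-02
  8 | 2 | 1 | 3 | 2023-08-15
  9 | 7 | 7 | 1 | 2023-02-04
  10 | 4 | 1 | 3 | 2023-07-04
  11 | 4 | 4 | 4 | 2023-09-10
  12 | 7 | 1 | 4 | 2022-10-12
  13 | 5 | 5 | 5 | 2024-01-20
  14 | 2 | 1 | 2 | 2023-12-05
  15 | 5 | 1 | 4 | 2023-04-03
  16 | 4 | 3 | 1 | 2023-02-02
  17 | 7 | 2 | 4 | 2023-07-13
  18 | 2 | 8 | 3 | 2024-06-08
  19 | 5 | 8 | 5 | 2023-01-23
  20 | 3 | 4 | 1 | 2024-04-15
SELECT SUM(stock) FROM products WHERE category = 'Electronics'

Execution result:
191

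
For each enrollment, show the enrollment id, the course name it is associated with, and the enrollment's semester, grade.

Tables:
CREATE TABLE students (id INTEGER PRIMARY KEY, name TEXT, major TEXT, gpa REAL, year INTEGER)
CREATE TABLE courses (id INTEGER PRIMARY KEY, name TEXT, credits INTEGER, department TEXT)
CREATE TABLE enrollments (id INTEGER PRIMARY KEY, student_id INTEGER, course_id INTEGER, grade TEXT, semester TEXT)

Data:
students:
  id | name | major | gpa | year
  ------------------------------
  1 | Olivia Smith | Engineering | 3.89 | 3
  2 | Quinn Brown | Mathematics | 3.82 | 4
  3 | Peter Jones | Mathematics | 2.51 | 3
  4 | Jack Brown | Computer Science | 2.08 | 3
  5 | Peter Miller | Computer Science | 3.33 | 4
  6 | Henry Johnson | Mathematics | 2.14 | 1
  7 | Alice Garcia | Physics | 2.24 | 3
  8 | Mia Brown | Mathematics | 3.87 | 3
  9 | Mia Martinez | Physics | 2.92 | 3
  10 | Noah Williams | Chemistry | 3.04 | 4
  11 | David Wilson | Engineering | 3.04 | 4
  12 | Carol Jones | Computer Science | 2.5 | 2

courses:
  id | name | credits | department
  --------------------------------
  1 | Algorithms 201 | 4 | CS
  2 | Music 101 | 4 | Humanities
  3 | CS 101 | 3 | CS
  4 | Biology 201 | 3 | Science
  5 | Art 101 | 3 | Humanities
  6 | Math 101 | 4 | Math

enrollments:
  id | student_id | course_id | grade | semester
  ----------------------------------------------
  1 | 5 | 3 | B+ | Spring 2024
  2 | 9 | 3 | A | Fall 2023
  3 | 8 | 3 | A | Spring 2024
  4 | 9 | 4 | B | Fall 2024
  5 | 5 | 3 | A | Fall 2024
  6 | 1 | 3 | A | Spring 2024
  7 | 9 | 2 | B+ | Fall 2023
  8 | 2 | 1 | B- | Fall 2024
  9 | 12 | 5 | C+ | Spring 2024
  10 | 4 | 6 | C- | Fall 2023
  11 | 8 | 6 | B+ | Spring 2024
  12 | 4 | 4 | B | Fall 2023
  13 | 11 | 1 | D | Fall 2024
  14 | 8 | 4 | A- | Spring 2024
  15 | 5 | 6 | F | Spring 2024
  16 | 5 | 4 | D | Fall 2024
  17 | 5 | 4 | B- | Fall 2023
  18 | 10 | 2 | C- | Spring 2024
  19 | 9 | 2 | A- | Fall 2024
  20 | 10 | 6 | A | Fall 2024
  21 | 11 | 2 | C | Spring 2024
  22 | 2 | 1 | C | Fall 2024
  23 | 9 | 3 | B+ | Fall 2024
SELECT c.id, p.name AS course, c.semester, c.grade FROM enrollments c JOIN courses p ON c.course_id = p.id

Execution result:
id | course | semester | grade
1 | CS 101 | Spring 2024 | B+
2 | CS 101 | Fall 2023 | A
3 | CS 101 | Spring 2024 | A
4 | Biology 201 | Fall 2024 | B
5 | CS 101 | Fall 2024 | A
6 | CS 101 | Spring 2024 | A
7 | Music 101 | Fall 2023 | B+
8 | Algorithms 201 | Fall 2024 | B-
9 | Art 101 | Spring 2024 | C+
10 | Math 101 | Fall 2023 | C-
11 | Math 101 | Spring 2024 | B+
12 | Biology 201 | Fall 2023 | B
13 | Algorithms 201 | Fall 2024 | D
14 | Biology 201 | Spring 2024 | A-
15 | Math 101 | Spring 2024 | F
16 | Biology 201 | Fall 2024 | D
17 | Biology 201 | Fall 2023 | B-
18 | Music 101 | Spring 2024 | C-
19 | Music 101 | Fall 2024 | A-
20 | Math 101 | Fall 2024 | A
21 | Music 101 | Spring 2024 | C
22 | Algorithms 201 | Fall 2024 | C
23 | CS 101 | Fall 2024 | B+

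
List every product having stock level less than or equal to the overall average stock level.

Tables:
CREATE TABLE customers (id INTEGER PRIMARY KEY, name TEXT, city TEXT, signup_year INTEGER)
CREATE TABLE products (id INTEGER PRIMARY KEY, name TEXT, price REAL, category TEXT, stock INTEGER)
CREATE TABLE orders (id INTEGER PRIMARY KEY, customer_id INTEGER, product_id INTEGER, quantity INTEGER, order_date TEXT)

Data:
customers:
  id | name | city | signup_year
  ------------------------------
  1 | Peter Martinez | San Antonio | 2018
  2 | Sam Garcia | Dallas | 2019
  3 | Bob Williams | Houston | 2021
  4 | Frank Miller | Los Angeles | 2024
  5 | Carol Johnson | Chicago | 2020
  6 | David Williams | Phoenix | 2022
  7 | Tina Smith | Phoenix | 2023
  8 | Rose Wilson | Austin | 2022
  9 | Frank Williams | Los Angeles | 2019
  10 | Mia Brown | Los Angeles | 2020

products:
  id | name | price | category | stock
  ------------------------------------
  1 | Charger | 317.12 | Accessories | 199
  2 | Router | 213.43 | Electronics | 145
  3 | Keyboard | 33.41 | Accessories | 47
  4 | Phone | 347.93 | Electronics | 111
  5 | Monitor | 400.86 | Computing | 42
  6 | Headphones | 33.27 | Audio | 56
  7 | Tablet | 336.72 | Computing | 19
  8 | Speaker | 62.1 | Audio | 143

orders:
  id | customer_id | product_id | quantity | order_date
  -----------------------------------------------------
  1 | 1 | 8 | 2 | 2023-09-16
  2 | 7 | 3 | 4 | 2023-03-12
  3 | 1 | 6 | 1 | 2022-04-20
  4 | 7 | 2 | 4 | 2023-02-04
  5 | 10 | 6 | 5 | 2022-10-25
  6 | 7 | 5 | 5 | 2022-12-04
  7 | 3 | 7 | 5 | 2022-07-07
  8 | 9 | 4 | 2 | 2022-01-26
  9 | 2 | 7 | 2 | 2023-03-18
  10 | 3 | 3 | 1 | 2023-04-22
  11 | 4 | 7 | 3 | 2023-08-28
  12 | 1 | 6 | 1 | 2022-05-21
SELECT name, stock FROM products WHERE stock <= (SELECT AVG(stock) FROM products)

Execution result:
name | stock
Keyboard | 47
Monitor | 42
Headphones | 56
Tablet | 19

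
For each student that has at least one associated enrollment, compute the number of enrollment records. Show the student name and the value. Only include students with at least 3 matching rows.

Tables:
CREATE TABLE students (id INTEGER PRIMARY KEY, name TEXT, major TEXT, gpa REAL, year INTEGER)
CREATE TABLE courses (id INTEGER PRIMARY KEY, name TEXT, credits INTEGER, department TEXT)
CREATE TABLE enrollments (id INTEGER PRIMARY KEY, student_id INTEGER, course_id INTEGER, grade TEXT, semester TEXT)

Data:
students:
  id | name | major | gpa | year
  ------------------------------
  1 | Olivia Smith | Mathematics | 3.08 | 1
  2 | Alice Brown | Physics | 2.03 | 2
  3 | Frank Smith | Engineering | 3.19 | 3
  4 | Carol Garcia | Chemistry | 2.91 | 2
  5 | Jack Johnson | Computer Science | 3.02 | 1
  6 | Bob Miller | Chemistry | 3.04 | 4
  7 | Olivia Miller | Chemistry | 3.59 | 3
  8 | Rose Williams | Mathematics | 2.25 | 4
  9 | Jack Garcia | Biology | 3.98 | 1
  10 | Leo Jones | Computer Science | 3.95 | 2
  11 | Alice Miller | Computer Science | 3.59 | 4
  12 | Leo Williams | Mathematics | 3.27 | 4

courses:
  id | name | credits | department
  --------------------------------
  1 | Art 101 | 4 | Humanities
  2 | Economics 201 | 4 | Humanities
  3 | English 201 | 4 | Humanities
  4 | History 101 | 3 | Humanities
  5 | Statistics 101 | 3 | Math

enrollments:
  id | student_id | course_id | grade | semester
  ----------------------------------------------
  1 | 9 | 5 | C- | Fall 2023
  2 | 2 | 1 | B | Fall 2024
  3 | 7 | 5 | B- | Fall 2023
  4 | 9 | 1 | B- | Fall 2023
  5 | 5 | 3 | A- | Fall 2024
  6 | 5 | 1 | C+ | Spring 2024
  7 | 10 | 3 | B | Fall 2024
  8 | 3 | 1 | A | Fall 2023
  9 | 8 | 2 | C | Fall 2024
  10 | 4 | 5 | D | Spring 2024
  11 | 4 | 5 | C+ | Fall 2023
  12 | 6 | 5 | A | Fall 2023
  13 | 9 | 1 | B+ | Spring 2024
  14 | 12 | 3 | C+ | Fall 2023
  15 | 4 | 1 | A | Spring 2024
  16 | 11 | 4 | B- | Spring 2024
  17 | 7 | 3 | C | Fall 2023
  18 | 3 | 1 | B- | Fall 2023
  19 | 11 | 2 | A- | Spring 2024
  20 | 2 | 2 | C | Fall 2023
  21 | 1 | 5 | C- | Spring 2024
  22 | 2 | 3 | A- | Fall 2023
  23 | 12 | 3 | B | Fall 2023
SELECT p.name, COUNT(*) AS n FROM enrollments c JOIN students p ON c.student_id = p.id GROUP BY p.id, p.name HAVING COUNT(*) >= 3

Execution result:
name | n
Alice Brown | 3
Carol Garcia | 3
Jack Garcia | 3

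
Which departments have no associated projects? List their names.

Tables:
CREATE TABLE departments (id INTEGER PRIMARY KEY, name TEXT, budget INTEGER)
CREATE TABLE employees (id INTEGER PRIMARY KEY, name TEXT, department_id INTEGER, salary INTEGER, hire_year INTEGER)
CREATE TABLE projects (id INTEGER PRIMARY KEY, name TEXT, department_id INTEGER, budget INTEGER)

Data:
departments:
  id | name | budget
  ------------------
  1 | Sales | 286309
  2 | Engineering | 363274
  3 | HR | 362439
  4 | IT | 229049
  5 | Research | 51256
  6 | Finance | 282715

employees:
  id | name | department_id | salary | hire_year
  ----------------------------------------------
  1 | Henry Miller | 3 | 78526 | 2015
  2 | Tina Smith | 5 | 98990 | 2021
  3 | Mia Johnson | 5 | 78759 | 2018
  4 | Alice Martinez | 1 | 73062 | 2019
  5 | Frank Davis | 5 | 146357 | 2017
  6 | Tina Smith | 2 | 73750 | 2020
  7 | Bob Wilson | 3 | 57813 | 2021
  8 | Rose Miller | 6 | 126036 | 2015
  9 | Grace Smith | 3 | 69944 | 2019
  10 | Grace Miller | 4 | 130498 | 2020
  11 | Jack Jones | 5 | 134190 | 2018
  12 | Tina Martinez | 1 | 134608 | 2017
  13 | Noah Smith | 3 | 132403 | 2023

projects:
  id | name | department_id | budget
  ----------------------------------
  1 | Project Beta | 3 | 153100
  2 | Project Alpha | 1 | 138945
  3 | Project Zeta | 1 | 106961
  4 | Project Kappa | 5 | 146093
SELECT p.name FROM departments p LEFT JOIN projects c ON c.department_id = p.id WHERE c.id IS NULL

Execution result:
name
Engineering
IT
Finance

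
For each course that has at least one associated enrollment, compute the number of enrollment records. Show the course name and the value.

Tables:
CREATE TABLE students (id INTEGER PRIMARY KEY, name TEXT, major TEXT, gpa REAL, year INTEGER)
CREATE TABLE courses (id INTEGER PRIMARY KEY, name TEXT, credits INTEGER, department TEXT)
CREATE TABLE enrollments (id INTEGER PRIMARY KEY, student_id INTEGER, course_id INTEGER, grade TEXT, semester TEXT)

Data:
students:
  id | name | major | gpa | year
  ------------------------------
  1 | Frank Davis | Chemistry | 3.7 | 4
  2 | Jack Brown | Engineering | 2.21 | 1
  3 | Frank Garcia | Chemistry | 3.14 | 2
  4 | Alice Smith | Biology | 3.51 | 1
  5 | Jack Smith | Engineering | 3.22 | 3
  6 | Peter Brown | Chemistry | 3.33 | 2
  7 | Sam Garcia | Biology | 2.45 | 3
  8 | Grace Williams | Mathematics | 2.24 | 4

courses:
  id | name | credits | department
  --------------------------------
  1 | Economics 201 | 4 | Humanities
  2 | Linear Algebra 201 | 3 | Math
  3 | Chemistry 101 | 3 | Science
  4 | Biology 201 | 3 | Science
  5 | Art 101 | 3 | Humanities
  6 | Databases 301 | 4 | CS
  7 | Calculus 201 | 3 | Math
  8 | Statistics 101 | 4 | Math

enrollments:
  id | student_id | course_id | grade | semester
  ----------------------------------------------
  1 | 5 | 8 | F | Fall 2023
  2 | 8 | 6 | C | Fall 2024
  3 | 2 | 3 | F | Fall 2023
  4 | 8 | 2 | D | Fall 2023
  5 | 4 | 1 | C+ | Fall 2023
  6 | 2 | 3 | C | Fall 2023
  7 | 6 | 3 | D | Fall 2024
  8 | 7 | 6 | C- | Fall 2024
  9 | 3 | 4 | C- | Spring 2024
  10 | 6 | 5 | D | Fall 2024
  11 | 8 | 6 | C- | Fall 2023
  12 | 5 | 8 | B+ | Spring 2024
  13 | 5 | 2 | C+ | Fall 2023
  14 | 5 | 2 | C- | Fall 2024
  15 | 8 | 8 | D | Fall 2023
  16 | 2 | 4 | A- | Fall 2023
SELECT p.name, COUNT(*) AS n FROM enrollments c JOIN courses p ON c.course_id = p.id GROUP BY p.id, p.name

Execution result:
name | n
Economics 201 | 1
Linear Algebra 201 | 3
Chemistry 101 | 3
Biology 201 | 2
Art 101 | 1
Databases 301 | 3
Statistics 101 | 3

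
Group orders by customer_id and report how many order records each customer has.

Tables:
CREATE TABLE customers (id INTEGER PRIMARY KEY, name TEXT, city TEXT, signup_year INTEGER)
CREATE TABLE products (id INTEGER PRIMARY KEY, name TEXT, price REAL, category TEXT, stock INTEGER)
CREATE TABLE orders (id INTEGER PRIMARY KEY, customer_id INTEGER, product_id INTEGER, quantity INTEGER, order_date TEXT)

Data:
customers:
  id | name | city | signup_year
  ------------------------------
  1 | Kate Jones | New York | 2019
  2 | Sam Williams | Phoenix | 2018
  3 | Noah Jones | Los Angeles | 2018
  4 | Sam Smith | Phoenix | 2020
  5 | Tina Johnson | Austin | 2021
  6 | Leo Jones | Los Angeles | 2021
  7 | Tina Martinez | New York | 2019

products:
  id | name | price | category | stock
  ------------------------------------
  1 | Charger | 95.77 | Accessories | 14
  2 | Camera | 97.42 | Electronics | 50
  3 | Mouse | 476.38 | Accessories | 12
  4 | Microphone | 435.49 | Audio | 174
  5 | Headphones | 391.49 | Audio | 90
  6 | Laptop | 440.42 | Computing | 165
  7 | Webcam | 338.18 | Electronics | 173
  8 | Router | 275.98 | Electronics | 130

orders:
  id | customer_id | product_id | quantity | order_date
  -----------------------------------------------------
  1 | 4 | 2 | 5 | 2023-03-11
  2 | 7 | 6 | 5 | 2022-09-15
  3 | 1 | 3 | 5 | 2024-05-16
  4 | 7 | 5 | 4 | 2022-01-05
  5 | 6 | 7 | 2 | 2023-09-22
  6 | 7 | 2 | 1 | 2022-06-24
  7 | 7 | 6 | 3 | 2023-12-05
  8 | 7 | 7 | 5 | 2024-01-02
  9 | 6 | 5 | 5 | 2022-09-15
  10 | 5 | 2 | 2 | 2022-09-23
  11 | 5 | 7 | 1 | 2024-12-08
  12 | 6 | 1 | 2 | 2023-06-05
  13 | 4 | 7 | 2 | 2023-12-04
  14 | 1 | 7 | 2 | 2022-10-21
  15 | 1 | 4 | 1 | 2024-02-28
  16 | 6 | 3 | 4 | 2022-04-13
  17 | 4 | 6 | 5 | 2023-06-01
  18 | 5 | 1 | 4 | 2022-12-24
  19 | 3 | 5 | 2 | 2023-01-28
SELECT customer_id, COUNT(*) AS order_count FROM orders GROUP BY customer_id

Execution result:
customer_id | order_count
1 | 3
3 | 1
4 | 3
5 | 3
6 | 4
7 | 5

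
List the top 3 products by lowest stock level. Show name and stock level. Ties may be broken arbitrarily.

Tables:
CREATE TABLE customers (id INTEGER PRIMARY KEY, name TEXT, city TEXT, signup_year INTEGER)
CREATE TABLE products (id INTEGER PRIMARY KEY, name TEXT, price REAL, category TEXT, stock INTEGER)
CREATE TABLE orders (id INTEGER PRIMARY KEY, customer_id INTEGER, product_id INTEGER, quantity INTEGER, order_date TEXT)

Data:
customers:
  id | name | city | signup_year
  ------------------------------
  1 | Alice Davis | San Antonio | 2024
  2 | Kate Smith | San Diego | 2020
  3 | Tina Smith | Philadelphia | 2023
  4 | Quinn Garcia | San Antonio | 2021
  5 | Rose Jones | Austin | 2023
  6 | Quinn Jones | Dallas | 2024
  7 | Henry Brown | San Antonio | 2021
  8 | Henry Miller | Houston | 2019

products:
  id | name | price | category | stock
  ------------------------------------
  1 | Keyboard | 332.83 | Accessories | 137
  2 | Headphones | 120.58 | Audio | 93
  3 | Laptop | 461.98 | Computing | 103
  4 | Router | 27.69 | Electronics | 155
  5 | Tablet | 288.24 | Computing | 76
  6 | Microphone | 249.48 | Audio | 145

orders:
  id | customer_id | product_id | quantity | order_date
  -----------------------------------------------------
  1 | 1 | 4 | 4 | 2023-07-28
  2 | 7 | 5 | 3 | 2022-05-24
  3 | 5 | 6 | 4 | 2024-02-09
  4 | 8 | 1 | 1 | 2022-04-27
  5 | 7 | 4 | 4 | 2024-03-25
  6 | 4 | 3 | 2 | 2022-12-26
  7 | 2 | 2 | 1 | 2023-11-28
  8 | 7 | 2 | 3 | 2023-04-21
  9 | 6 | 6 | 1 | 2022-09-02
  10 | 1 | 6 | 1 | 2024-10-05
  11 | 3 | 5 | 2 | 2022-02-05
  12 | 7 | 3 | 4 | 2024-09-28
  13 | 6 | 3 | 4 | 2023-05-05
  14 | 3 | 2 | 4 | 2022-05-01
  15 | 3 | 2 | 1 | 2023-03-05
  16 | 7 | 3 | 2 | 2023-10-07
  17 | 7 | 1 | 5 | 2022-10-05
SELECT name, stock FROM products ORDER BY stock ASC LIMIT 3

Execution result:
name | stock
Tablet | 76
Headphones | 93
Laptop | 103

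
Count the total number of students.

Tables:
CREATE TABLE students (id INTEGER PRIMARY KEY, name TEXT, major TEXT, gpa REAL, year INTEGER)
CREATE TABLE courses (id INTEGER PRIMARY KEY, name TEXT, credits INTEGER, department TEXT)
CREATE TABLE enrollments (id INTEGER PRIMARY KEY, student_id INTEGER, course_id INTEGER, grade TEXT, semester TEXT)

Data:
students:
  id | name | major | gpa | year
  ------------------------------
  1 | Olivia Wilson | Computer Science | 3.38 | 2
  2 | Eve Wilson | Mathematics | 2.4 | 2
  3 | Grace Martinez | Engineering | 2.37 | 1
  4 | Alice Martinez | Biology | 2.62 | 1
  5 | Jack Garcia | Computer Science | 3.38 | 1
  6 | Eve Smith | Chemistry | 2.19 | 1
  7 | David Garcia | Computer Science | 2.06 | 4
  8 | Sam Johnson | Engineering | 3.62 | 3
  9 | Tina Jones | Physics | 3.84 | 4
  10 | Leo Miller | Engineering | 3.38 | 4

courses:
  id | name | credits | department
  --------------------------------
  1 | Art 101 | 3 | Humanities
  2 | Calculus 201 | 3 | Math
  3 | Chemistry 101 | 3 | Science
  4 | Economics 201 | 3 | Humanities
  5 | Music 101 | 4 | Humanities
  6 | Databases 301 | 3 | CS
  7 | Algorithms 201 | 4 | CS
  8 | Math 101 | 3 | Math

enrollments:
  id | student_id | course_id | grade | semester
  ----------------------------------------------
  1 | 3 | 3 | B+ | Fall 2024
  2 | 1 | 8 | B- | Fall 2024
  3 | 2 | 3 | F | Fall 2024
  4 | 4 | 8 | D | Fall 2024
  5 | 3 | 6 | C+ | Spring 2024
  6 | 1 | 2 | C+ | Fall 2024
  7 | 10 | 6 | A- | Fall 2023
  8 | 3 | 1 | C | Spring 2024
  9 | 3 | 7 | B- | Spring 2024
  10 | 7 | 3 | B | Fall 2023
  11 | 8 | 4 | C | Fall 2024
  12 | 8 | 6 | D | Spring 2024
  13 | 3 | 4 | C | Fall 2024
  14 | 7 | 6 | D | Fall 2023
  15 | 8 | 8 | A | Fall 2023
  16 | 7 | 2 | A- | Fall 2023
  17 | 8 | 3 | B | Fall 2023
SELECT COUNT(*) FROM students

Execution result:
10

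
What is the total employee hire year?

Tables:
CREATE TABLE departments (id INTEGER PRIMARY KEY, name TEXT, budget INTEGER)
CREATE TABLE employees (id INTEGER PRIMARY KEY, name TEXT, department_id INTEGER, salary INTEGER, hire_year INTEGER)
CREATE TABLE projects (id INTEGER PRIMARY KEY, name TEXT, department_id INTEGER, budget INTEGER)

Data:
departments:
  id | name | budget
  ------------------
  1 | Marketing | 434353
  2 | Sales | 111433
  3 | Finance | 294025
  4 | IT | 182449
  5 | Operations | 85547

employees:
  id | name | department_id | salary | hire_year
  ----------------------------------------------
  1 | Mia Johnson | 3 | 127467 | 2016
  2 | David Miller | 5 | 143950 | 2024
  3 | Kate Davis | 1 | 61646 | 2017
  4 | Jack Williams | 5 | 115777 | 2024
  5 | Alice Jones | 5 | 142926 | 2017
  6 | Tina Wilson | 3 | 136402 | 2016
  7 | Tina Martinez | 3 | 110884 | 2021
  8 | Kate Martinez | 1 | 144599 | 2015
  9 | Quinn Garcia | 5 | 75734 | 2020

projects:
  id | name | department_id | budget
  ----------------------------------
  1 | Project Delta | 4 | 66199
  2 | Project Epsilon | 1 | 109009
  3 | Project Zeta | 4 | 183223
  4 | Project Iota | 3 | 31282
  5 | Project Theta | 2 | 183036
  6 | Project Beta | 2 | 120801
SELECT SUM(hire_year) FROM employees

Execution result:
18170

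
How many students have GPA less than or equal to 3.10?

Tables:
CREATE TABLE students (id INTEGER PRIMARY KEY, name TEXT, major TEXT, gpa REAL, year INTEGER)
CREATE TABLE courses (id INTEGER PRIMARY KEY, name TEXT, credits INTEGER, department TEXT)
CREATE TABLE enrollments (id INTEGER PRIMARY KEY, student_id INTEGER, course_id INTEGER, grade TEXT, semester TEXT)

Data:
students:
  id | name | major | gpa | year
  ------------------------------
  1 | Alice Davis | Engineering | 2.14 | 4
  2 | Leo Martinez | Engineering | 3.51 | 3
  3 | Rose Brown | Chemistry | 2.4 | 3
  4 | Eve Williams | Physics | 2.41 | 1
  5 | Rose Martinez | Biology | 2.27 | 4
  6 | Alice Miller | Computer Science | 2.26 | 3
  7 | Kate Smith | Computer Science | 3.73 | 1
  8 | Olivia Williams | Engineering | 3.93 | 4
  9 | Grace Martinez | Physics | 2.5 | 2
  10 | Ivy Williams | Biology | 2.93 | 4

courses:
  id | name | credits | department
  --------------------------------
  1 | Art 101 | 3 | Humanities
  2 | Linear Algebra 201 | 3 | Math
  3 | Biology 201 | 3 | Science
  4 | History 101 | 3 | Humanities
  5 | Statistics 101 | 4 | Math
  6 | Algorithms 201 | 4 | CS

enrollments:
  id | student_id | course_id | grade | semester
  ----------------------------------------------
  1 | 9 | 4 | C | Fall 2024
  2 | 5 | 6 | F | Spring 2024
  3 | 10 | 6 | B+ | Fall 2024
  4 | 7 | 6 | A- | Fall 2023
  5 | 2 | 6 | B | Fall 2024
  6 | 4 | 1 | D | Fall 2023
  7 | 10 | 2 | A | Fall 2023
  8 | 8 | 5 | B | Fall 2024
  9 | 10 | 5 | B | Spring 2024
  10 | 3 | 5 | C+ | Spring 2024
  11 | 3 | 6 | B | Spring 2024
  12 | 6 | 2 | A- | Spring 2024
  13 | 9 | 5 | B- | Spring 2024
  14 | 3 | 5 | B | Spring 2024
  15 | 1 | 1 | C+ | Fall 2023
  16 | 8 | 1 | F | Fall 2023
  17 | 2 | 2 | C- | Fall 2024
SELECT COUNT(*) FROM students WHERE gpa <= 3.1

Execution result:
7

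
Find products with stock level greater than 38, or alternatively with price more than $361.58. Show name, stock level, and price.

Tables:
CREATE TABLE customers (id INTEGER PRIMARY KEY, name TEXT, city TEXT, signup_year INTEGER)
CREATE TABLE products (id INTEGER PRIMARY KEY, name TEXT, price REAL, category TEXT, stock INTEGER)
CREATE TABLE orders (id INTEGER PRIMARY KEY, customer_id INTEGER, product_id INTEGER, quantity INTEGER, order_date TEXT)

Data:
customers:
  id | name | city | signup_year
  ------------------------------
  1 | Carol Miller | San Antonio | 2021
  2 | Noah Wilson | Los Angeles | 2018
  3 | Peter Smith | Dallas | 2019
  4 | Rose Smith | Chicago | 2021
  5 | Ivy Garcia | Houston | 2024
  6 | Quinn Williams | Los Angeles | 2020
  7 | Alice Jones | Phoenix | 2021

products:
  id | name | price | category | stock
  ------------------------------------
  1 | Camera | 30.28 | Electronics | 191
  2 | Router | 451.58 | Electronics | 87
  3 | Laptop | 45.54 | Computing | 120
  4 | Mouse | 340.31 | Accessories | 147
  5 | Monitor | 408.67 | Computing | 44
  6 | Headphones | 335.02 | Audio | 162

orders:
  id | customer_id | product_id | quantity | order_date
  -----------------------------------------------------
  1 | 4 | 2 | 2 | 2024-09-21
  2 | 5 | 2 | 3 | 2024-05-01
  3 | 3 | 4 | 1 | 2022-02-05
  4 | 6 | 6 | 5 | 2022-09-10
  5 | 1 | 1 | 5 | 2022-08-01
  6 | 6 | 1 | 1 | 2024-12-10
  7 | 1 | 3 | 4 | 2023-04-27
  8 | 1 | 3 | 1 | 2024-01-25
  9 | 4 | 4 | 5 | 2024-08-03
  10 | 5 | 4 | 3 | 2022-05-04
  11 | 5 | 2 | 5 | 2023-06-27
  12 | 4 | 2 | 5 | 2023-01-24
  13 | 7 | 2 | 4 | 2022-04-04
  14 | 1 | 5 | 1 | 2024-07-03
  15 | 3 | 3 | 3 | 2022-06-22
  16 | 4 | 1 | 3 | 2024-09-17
SELECT name, stock, price FROM products WHERE stock > 38 OR price > 361.58

Execution result:
name | stock | price
Camera | 191 | 30.28
Router | 87 | 451.58
Laptop | 120 | 45.54
Mouse | 147 | 340.31
Monitor | 44 | 408.67
Headphones | 162 | 335.02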